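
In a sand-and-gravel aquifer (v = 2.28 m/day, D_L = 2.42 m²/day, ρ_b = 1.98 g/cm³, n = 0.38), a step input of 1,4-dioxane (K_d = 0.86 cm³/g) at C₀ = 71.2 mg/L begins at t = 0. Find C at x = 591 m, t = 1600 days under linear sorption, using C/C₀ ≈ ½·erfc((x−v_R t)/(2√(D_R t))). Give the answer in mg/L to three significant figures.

Retardation factor R = 1 + ρ_b·K_d/n = 1 + 1.98 × 0.86/0.38 = 5.481.
Sorption retards both mechanisms: v_R = v/R = 0.4160 m/day, D_R = D/R = 0.4415 m²/day.
v_R·t = 0.4160 × 1600 = 665.6 m; 2√(D_R t) = 53.16 m; argument = (591 − 665.6)/53.16 = -1.403.
C = C₀ × ½·erfc(-1.403) = 71.2 × 0.9764 = 69.5 mg/L.

69.5 mg/L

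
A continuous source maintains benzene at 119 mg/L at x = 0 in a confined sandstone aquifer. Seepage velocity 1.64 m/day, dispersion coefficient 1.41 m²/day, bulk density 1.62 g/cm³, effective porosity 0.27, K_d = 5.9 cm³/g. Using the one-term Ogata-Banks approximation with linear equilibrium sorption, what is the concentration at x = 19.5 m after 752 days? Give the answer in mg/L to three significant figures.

Retardation factor R = 1 + ρ_b·K_d/n = 1 + 1.62 × 5.9/0.27 = 36.40.
Sorption retards both mechanisms: v_R = v/R = 0.04505 m/day, D_R = D/R = 0.03874 m²/day.
v_R·t = 0.04505 × 752 = 33.8776 m; 2√(D_R t) = 10.79 m; argument = (19.5 − 33.8776)/10.79 = -1.332.
C = C₀ × ½·erfc(-1.332) = 119 × 0.9702 = 115 mg/L.

115 mg/L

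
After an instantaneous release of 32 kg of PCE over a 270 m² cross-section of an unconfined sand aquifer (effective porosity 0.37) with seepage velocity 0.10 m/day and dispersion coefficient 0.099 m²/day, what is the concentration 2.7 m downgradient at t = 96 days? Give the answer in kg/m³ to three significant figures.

For an instantaneous plane source, C(x,t) = M/(n_e·A·√(4πDt)) · exp(−(x−vt)²/(4Dt)), with n_e·A the pore (flow) area.
Plume center vt = 0.10 × 96 = 9.6 m, so the well at 2.7 m is 6.9 m upgradient of the peak.
√(4πDt) = 10.93 m, giving peak height M/(n_e·A·√(4πDt)) = 32/(0.37 × 270 × 10.93) = 0.02931 kg/m³.
(x−vt)²/(4Dt) = (-6.9)²/(4 × 0.099 × 96) = 1.252; exp(−1.252) = 0.2859.
C = 0.02931 × 0.2859 = 0.00838 kg/m³.

0.00838 kg/m³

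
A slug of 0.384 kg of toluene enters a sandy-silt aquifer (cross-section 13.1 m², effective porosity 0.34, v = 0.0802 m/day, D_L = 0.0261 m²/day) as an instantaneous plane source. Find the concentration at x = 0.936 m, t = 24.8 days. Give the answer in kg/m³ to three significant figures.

For an instantaneous plane source, C(x,t) = M/(n_e·A·√(4πDt)) · exp(−(x−vt)²/(4Dt)), with n_e·A the pore (flow) area.
Plume center vt = 0.0802 × 24.8 = 1.98896 m, so the well at 0.936 m is 1.05296 m upgradient of the peak.
√(4πDt) = 2.852 m, giving peak height M/(n_e·A·√(4πDt)) = 0.384/(0.34 × 13.1 × 2.852) = 0.03023 kg/m³.
(x−vt)²/(4Dt) = (-1.05296)²/(4 × 0.0261 × 24.8) = 0.4282; exp(−0.4282) = 0.6517.
C = 0.03023 × 0.6517 = 0.0197 kg/m³.

0.0197 kg/m³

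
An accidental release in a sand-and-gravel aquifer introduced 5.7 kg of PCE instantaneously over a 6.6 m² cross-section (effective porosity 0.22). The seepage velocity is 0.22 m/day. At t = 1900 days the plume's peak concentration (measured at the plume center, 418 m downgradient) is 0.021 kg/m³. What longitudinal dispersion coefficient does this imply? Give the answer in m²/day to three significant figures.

1.46 m²/day

At the plume center C_max = M/(n_e·A·√(4πDt)), so D = M²/(4πt·(n_e·A·C_max)²).
n_e·A·C_max = 0.22 × 6.6 × 0.021 = 0.03049 kg/m.
D = 5.7²/(4π × 1900 × 0.03049²) = 1.46 m²/day.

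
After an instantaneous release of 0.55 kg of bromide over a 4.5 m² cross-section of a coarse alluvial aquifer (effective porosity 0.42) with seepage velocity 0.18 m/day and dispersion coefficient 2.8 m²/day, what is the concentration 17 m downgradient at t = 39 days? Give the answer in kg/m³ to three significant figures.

0.00625 kg/m³

For an instantaneous plane source, C(x,t) = M/(n_e·A·√(4πDt)) · exp(−(x−vt)²/(4Dt)), with n_e·A the pore (flow) area.
Plume center vt = 0.18 × 39 = 7.02 m, so the well at 17 m is 9.98 m downgradient of the peak.
√(4πDt) = 37.04 m, giving peak height M/(n_e·A·√(4πDt)) = 0.55/(0.42 × 4.5 × 37.04) = 0.007857 kg/m³.
(x−vt)²/(4Dt) = (9.98)²/(4 × 2.8 × 39) = 0.2280; exp(−0.2280) = 0.7961.
C = 0.007857 × 0.7961 = 0.00625 kg/m³.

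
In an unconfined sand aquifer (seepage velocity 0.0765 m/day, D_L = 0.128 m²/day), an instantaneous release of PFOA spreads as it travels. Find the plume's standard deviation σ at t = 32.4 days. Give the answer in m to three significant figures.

2.88 m

Dispersive spreading gives a Gaussian with σ² = 2Dt; advection only shifts the center.
σ = √(2 × 0.128 × 32.4) = 2.88 m.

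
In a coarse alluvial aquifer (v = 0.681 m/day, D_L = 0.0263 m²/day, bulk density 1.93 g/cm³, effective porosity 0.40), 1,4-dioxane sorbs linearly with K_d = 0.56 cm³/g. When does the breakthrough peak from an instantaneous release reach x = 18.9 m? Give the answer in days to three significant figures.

Retardation factor R = 1 + ρ_b·K_d/n = 1 + 1.93 × 0.56/0.40 = 3.702.
Sorption retards both mechanisms: v_R = v/R = 0.1840 m/day, D_R = D/R = 0.007104 m²/day.
Peak time from v_R²t² + 2D_R t − x² = 0: t = (√(D_R² + v_R²x²) − D_R)/v_R².
√(D_R² + v_R²x²) = √(0.007104² + 0.1840² × 18.9²) = 3.478; v_R² = 0.03386.
t = (3.478 − 0.007104)/0.03386 = 103 days.

103 days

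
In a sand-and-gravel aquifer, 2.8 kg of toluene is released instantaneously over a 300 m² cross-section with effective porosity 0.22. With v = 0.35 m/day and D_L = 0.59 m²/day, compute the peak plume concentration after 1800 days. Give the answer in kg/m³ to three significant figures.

0.000367 kg/m³

The peak of an instantaneous 1D plume sits at x = vt; there the Gaussian factor is 1 and C_max = M/(n_e·A·√(4πDt)), where n_e·A is the pore area the mass is dissolved in.
√(4πDt) = √(4π × 0.59 × 1800) = 115.5 m, so C_max = 2.8/(0.22 × 300 × 115.5) = 0.000367 kg/m³.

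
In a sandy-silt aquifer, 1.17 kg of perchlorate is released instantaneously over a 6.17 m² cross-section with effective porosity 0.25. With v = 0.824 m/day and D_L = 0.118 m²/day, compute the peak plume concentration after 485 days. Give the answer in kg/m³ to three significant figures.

The peak of an instantaneous 1D plume sits at x = vt; there the Gaussian factor is 1 and C_max = M/(n_e·A·√(4πDt)), where n_e·A is the pore area the mass is dissolved in.
√(4πDt) = √(4π × 0.118 × 485) = 26.82 m, so C_max = 1.17/(0.25 × 6.17 × 26.82) = 0.0283 kg/m³.

0.0283 kg/m³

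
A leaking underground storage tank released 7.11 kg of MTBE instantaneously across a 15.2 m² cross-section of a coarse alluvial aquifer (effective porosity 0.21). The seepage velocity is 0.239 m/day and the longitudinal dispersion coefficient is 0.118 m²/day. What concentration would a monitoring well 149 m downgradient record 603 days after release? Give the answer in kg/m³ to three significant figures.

For an instantaneous plane source, C(x,t) = M/(n_e·A·√(4πDt)) · exp(−(x−vt)²/(4Dt)), with n_e·A the pore (flow) area.
Plume center vt = 0.239 × 603 = 144.117 m, so the well at 149 m is 4.883 m downgradient of the peak.
√(4πDt) = 29.90 m, giving peak height M/(n_e·A·√(4πDt)) = 7.11/(0.21 × 15.2 × 29.90) = 0.07450 kg/m³.
(x−vt)²/(4Dt) = (4.883)²/(4 × 0.118 × 603) = 0.08377; exp(−0.08377) = 0.9196.
C = 0.07450 × 0.9196 = 0.0685 kg/m³.

0.0685 kg/m³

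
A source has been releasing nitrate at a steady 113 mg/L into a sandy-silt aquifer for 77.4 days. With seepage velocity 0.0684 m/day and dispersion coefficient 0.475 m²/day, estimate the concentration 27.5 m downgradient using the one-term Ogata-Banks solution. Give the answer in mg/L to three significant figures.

For a continuous step input, C/C₀ ≈ ½·erfc((x−vt)/(2√(Dt))).
vt = 0.0684 × 77.4 = 5.29416 m and 2√(Dt) = 2√(0.475 × 77.4) = 12.13 m.
Argument (x−vt)/(2√(Dt)) = (27.5 − 5.29416)/12.13 = 1.831; ½·erfc(1.831) = 0.004807.
C = 113 × 0.004807 = 0.543 mg/L.

0.543 mg/L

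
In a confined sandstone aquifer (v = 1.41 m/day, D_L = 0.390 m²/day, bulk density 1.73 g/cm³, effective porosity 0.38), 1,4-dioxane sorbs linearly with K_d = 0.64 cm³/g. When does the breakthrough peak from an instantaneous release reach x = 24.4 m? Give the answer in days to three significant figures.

Retardation factor R = 1 + ρ_b·K_d/n = 1 + 1.73 × 0.64/0.38 = 3.914.
Sorption retards both mechanisms: v_R = v/R = 0.3602 m/day, D_R = D/R = 0.09964 m²/day.
Peak time from v_R²t² + 2D_R t − x² = 0: t = (√(D_R² + v_R²x²) − D_R)/v_R².
√(D_R² + v_R²x²) = √(0.09964² + 0.3602² × 24.4²) = 8.789; v_R² = 0.1297.
t = (8.789 − 0.09964)/0.1297 = 67.0 days.

67.0 days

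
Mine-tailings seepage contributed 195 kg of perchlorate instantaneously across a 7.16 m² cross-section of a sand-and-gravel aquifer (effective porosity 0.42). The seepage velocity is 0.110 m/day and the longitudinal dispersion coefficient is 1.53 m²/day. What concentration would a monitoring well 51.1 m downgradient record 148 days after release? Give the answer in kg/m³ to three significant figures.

For an instantaneous plane source, C(x,t) = M/(n_e·A·√(4πDt)) · exp(−(x−vt)²/(4Dt)), with n_e·A the pore (flow) area.
Plume center vt = 0.110 × 148 = 16.28 m, so the well at 51.1 m is 34.82 m downgradient of the peak.
√(4πDt) = 53.34 m, giving peak height M/(n_e·A·√(4πDt)) = 195/(0.42 × 7.16 × 53.34) = 1.216 kg/m³.
(x−vt)²/(4Dt) = (34.82)²/(4 × 1.53 × 148) = 1.339; exp(−1.339) = 0.2621.
C = 1.216 × 0.2621 = 0.319 kg/m³.

0.319 kg/m³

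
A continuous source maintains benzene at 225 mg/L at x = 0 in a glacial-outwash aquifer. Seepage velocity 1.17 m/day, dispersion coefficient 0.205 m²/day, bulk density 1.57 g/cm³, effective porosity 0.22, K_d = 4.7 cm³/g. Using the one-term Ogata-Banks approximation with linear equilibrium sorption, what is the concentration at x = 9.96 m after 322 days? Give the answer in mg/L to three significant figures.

154 mg/L

Retardation factor R = 1 + ρ_b·K_d/n = 1 + 1.57 × 4.7/0.22 = 34.54.
Sorption retards both mechanisms: v_R = v/R = 0.03387 m/day, D_R = D/R = 0.005935 m²/day.
v_R·t = 0.03387 × 322 = 10.90614 m; 2√(D_R t) = 2.765 m; argument = (9.96 − 10.90614)/2.765 = -0.3422.
C = C₀ × ½·erfc(-0.3422) = 225 × 0.6858 = 154 mg/L.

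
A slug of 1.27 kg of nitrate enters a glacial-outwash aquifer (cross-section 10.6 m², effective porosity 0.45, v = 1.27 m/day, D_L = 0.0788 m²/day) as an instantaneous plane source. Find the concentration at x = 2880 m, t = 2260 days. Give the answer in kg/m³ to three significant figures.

For an instantaneous plane source, C(x,t) = M/(n_e·A·√(4πDt)) · exp(−(x−vt)²/(4Dt)), with n_e·A the pore (flow) area.
Plume center vt = 1.27 × 2260 = 2870.2 m, so the well at 2880 m is 9.8 m downgradient of the peak.
√(4πDt) = 47.31 m, giving peak height M/(n_e·A·√(4πDt)) = 1.27/(0.45 × 10.6 × 47.31) = 0.005628 kg/m³.
(x−vt)²/(4Dt) = (9.8)²/(4 × 0.0788 × 2260) = 0.1348; exp(−0.1348) = 0.8739.
C = 0.005628 × 0.8739 = 0.00492 kg/m³.

0.00492 kg/m³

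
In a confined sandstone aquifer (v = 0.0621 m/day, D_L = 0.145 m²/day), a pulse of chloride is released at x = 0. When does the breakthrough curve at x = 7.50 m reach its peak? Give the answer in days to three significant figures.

88.9 days

For the 1D instantaneous-source solution, setting ∂C/∂t = 0 at fixed x gives v²t² + 2Dt − x² = 0, so t = (√(D² + v²x²) − D)/v².
√(D² + v²x²) = √(0.145² + 0.0621² × 7.50²) = 0.4878; v² = 0.00385641.
t = (0.4878 − 0.145)/0.00385641 = 88.9 days (vs. the pure-advection estimate x/v = 121 d).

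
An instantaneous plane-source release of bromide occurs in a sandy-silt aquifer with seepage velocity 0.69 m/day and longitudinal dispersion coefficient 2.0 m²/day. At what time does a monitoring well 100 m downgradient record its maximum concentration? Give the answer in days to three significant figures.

141 days

For the 1D instantaneous-source solution, setting ∂C/∂t = 0 at fixed x gives v²t² + 2Dt − x² = 0, so t = (√(D² + v²x²) − D)/v².
√(D² + v²x²) = √(2.0² + 0.69² × 100²) = 69.03; v² = 0.4761.
t = (69.03 − 2.0)/0.4761 = 141 days (vs. the pure-advection estimate x/v = 145 d).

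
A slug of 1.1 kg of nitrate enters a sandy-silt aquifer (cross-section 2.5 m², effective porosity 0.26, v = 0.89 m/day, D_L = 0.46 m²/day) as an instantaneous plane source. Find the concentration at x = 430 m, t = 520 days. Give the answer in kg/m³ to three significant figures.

0.0100 kg/m³

For an instantaneous plane source, C(x,t) = M/(n_e·A·√(4πDt)) · exp(−(x−vt)²/(4Dt)), with n_e·A the pore (flow) area.
Plume center vt = 0.89 × 520 = 462.8 m, so the well at 430 m is 32.8 m upgradient of the peak.
√(4πDt) = 54.83 m, giving peak height M/(n_e·A·√(4πDt)) = 1.1/(0.26 × 2.5 × 54.83) = 0.03086 kg/m³.
(x−vt)²/(4Dt) = (-32.8)²/(4 × 0.46 × 520) = 1.124; exp(−1.124) = 0.3250.
C = 0.03086 × 0.3250 = 0.0100 kg/m³.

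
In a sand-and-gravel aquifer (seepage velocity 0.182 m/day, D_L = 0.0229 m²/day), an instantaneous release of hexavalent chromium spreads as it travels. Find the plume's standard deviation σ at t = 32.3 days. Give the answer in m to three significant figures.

Dispersive spreading gives a Gaussian with σ² = 2Dt; advection only shifts the center.
σ = √(2 × 0.0229 × 32.3) = 1.22 m.

1.22 m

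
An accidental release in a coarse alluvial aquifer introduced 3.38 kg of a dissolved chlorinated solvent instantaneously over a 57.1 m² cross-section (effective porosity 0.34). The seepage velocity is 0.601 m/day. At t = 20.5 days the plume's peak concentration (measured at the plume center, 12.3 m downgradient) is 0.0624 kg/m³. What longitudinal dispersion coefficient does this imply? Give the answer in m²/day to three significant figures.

0.0302 m²/day

At the plume center C_max = M/(n_e·A·√(4πDt)), so D = M²/(4πt·(n_e·A·C_max)²).
n_e·A·C_max = 0.34 × 57.1 × 0.0624 = 1.211 kg/m.
D = 3.38²/(4π × 20.5 × 1.211²) = 0.0302 m²/day.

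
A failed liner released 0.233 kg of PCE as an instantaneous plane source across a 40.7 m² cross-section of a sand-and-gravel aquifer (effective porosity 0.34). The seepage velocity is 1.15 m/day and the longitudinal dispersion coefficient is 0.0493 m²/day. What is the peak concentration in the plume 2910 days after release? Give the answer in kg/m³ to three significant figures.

0.000397 kg/m³

The peak of an instantaneous 1D plume sits at x = vt; there the Gaussian factor is 1 and C_max = M/(n_e·A·√(4πDt)), where n_e·A is the pore area the mass is dissolved in.
√(4πDt) = √(4π × 0.0493 × 2910) = 42.46 m, so C_max = 0.233/(0.34 × 40.7 × 42.46) = 0.000397 kg/m³.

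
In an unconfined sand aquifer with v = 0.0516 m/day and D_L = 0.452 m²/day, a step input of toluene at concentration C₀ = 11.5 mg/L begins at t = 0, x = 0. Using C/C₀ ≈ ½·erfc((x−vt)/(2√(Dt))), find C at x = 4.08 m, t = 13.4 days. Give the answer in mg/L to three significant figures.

1.90 mg/L

For a continuous step input, C/C₀ ≈ ½·erfc((x−vt)/(2√(Dt))).
vt = 0.0516 × 13.4 = 0.69144 m and 2√(Dt) = 2√(0.452 × 13.4) = 4.922 m.
Argument (x−vt)/(2√(Dt)) = (4.08 − 0.69144)/4.922 = 0.6885; ½·erfc(0.6885) = 0.1651.
C = 11.5 × 0.1651 = 1.90 mg/L.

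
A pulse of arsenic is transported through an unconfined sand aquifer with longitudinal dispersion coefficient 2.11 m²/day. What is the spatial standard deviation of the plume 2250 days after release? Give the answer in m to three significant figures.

Dispersive spreading gives a Gaussian with σ² = 2Dt; advection only shifts the center.
σ = √(2 × 2.11 × 2250) = 97.4 m.

97.4 m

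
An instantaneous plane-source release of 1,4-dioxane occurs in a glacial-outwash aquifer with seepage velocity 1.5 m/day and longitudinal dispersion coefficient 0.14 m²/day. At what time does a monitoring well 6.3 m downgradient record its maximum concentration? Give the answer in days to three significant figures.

For the 1D instantaneous-source solution, setting ∂C/∂t = 0 at fixed x gives v²t² + 2Dt − x² = 0, so t = (√(D² + v²x²) − D)/v².
√(D² + v²x²) = √(0.14² + 1.5² × 6.3²) = 9.451; v² = 2.25.
t = (9.451 − 0.14)/2.25 = 4.14 days (vs. the pure-advection estimate x/v = 4.20 d).

4.14 days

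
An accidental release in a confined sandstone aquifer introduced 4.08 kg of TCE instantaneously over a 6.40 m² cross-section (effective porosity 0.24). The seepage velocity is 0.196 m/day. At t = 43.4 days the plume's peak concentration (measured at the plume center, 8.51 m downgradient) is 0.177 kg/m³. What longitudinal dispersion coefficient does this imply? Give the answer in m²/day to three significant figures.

0.413 m²/day

At the plume center C_max = M/(n_e·A·√(4πDt)), so D = M²/(4πt·(n_e·A·C_max)²).
n_e·A·C_max = 0.24 × 6.40 × 0.177 = 0.2719 kg/m.
D = 4.08²/(4π × 43.4 × 0.2719²) = 0.413 m²/day.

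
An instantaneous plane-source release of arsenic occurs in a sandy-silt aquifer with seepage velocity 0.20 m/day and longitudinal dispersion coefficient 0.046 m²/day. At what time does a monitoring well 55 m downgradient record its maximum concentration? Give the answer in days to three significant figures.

274 days

For the 1D instantaneous-source solution, setting ∂C/∂t = 0 at fixed x gives v²t² + 2Dt − x² = 0, so t = (√(D² + v²x²) − D)/v².
√(D² + v²x²) = √(0.046² + 0.20² × 55²) = 11.00; v² = 0.04.
t = (11.00 − 0.046)/0.04 = 274 days (vs. the pure-advection estimate x/v = 275 d).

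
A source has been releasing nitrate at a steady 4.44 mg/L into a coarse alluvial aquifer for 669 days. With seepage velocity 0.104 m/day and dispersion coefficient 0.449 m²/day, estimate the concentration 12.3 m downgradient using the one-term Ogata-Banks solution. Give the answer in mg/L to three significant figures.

4.40 mg/L

For a continuous step input, C/C₀ ≈ ½·erfc((x−vt)/(2√(Dt))).
vt = 0.104 × 669 = 69.576 m and 2√(Dt) = 2√(0.449 × 669) = 34.66 m.
Argument (x−vt)/(2√(Dt)) = (12.3 − 69.576)/34.66 = -1.653; ½·erfc(-1.653) = 0.9903.
C = 4.44 × 0.9903 = 4.40 mg/L.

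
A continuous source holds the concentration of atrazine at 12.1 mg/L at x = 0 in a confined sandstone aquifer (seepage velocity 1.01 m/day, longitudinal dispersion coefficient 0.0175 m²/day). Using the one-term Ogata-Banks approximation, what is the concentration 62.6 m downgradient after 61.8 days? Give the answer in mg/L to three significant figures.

5.45 mg/L

For a continuous step input, C/C₀ ≈ ½·erfc((x−vt)/(2√(Dt))).
vt = 1.01 × 61.8 = 62.418 m and 2√(Dt) = 2√(0.0175 × 61.8) = 2.080 m.
Argument (x−vt)/(2√(Dt)) = (62.6 − 62.418)/2.080 = 0.08750; ½·erfc(0.08750) = 0.4508.
C = 12.1 × 0.4508 = 5.45 mg/L.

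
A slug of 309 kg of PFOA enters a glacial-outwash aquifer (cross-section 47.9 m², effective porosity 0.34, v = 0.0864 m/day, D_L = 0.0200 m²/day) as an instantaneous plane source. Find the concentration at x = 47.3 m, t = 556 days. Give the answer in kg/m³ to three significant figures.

For an instantaneous plane source, C(x,t) = M/(n_e·A·√(4πDt)) · exp(−(x−vt)²/(4Dt)), with n_e·A the pore (flow) area.
Plume center vt = 0.0864 × 556 = 48.0384 m, so the well at 47.3 m is 0.7384 m upgradient of the peak.
√(4πDt) = 11.82 m, giving peak height M/(n_e·A·√(4πDt)) = 309/(0.34 × 47.9 × 11.82) = 1.605 kg/m³.
(x−vt)²/(4Dt) = (-0.7384)²/(4 × 0.0200 × 556) = 0.01226; exp(−0.01226) = 0.9878.
C = 1.605 × 0.9878 = 1.59 kg/m³.

1.59 kg/m³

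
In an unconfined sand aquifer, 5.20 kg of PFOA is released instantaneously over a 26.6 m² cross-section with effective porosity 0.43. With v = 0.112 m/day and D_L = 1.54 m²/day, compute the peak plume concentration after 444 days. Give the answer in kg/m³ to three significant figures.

0.00490 kg/m³

The peak of an instantaneous 1D plume sits at x = vt; there the Gaussian factor is 1 and C_max = M/(n_e·A·√(4πDt)), where n_e·A is the pore area the mass is dissolved in.
√(4πDt) = √(4π × 1.54 × 444) = 92.70 m, so C_max = 5.20/(0.43 × 26.6 × 92.70) = 0.00490 kg/m³.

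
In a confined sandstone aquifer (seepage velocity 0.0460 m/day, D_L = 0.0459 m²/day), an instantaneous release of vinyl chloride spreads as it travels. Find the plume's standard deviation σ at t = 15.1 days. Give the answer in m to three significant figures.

Dispersive spreading gives a Gaussian with σ² = 2Dt; advection only shifts the center.
σ = √(2 × 0.0459 × 15.1) = 1.18 m.

1.18 m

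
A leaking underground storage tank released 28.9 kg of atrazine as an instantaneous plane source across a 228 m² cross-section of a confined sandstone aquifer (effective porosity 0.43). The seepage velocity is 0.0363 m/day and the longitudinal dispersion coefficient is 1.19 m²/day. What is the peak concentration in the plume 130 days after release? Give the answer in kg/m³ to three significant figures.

0.00669 kg/m³

The peak of an instantaneous 1D plume sits at x = vt; there the Gaussian factor is 1 and C_max = M/(n_e·A·√(4πDt)), where n_e·A is the pore area the mass is dissolved in.
√(4πDt) = √(4π × 1.19 × 130) = 44.09 m, so C_max = 28.9/(0.43 × 228 × 44.09) = 0.00669 kg/m³.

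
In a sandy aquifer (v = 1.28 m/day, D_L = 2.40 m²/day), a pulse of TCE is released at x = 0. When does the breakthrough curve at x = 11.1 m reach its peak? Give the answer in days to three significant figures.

7.33 days

For the 1D instantaneous-source solution, setting ∂C/∂t = 0 at fixed x gives v²t² + 2Dt − x² = 0, so t = (√(D² + v²x²) − D)/v².
√(D² + v²x²) = √(2.40² + 1.28² × 11.1²) = 14.41; v² = 1.6384.
t = (14.41 − 2.40)/1.6384 = 7.33 days (vs. the pure-advection estimate x/v = 8.67 d).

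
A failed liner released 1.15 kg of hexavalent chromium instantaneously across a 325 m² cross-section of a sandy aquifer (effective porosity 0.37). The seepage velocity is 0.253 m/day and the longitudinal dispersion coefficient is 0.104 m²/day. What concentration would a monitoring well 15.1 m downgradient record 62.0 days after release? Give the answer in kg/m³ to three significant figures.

For an instantaneous plane source, C(x,t) = M/(n_e·A·√(4πDt)) · exp(−(x−vt)²/(4Dt)), with n_e·A the pore (flow) area.
Plume center vt = 0.253 × 62.0 = 15.686 m, so the well at 15.1 m is 0.586 m upgradient of the peak.
√(4πDt) = 9.002 m, giving peak height M/(n_e·A·√(4πDt)) = 1.15/(0.37 × 325 × 9.002) = 0.001062 kg/m³.
(x−vt)²/(4Dt) = (-0.586)²/(4 × 0.104 × 62.0) = 0.01331; exp(−0.01331) = 0.9868.
C = 0.001062 × 0.9868 = 0.00105 kg/m³.

0.00105 kg/m³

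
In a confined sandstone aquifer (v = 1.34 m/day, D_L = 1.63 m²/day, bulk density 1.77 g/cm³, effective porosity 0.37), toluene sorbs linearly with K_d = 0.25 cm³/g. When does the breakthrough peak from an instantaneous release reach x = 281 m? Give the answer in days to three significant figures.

Retardation factor R = 1 + ρ_b·K_d/n = 1 + 1.77 × 0.25/0.37 = 2.196.
Sorption retards both mechanisms: v_R = v/R = 0.6102 m/day, D_R = D/R = 0.7423 m²/day.
Peak time from v_R²t² + 2D_R t − x² = 0: t = (√(D_R² + v_R²x²) − D_R)/v_R².
√(D_R² + v_R²x²) = √(0.7423² + 0.6102² × 281²) = 171.5; v_R² = 0.3723.
t = (171.5 − 0.7423)/0.3723 = 459 days.

459 days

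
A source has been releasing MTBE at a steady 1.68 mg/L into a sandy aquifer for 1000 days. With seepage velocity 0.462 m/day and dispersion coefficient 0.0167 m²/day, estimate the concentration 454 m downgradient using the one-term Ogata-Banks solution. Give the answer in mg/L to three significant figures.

For a continuous step input, C/C₀ ≈ ½·erfc((x−vt)/(2√(Dt))).
vt = 0.462 × 1000 = 462 m and 2√(Dt) = 2√(0.0167 × 1000) = 8.173 m.
Argument (x−vt)/(2√(Dt)) = (454 − 462)/8.173 = -0.9788; ½·erfc(-0.9788) = 0.9169.
C = 1.68 × 0.9169 = 1.54 mg/L.

1.54 mg/L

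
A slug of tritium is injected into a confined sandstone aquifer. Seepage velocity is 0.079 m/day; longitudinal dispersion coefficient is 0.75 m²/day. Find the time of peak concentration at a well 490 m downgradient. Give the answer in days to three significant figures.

6080 days

For the 1D instantaneous-source solution, setting ∂C/∂t = 0 at fixed x gives v²t² + 2Dt − x² = 0, so t = (√(D² + v²x²) − D)/v².
√(D² + v²x²) = √(0.75² + 0.079² × 490²) = 38.72; v² = 0.006241.
t = (38.72 − 0.75)/0.006241 = 6080 days (vs. the pure-advection estimate x/v = 6200 d).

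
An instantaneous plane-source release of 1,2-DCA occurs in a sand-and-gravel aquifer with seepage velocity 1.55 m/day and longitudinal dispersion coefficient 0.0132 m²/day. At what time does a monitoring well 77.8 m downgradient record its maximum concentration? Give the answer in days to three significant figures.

For the 1D instantaneous-source solution, setting ∂C/∂t = 0 at fixed x gives v²t² + 2Dt − x² = 0, so t = (√(D² + v²x²) − D)/v².
√(D² + v²x²) = √(0.0132² + 1.55² × 77.8²) = 120.6; v² = 2.4025.
t = (120.6 − 0.0132)/2.4025 = 50.2 days (vs. the pure-advection estimate x/v = 50.2 d).

50.2 days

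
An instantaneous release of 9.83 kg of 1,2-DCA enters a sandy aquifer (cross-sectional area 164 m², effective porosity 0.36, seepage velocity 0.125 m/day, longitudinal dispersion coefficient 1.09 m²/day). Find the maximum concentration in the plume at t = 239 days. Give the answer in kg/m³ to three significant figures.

0.00291 kg/m³

The peak of an instantaneous 1D plume sits at x = vt; there the Gaussian factor is 1 and C_max = M/(n_e·A·√(4πDt)), where n_e·A is the pore area the mass is dissolved in.
√(4πDt) = √(4π × 1.09 × 239) = 57.22 m, so C_max = 9.83/(0.36 × 164 × 57.22) = 0.00291 kg/m³.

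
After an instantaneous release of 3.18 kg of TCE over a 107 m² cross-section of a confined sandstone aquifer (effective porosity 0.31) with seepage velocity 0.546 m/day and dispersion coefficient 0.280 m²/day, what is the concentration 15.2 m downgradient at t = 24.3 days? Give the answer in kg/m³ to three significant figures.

For an instantaneous plane source, C(x,t) = M/(n_e·A·√(4πDt)) · exp(−(x−vt)²/(4Dt)), with n_e·A the pore (flow) area.
Plume center vt = 0.546 × 24.3 = 13.2678 m, so the well at 15.2 m is 1.9322 m downgradient of the peak.
√(4πDt) = 9.247 m, giving peak height M/(n_e·A·√(4πDt)) = 3.18/(0.31 × 107 × 9.247) = 0.01037 kg/m³.
(x−vt)²/(4Dt) = (1.9322)²/(4 × 0.280 × 24.3) = 0.1372; exp(−0.1372) = 0.8718.
C = 0.01037 × 0.8718 = 0.00904 kg/m³.

0.00904 kg/m³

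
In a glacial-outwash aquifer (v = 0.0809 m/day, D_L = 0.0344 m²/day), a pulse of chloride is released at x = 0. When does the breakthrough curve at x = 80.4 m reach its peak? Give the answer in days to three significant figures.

For the 1D instantaneous-source solution, setting ∂C/∂t = 0 at fixed x gives v²t² + 2Dt − x² = 0, so t = (√(D² + v²x²) − D)/v².
√(D² + v²x²) = √(0.0344² + 0.0809² × 80.4²) = 6.504; v² = 0.00654481.
t = (6.504 − 0.0344)/0.00654481 = 989 days (vs. the pure-advection estimate x/v = 994 d).

989 days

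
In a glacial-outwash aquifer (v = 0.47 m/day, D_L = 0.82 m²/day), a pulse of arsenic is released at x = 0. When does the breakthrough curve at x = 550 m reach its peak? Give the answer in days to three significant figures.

For the 1D instantaneous-source solution, setting ∂C/∂t = 0 at fixed x gives v²t² + 2Dt − x² = 0, so t = (√(D² + v²x²) − D)/v².
√(D² + v²x²) = √(0.82² + 0.47² × 550²) = 258.5; v² = 0.2209.
t = (258.5 − 0.82)/0.2209 = 1170 days (vs. the pure-advection estimate x/v = 1170 d).

1170 days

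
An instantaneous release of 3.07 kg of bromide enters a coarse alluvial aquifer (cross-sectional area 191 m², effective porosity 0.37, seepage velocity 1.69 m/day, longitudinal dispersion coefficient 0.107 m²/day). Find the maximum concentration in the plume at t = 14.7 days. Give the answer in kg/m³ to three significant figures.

The peak of an instantaneous 1D plume sits at x = vt; there the Gaussian factor is 1 and C_max = M/(n_e·A·√(4πDt)), where n_e·A is the pore area the mass is dissolved in.
√(4πDt) = √(4π × 0.107 × 14.7) = 4.446 m, so C_max = 3.07/(0.37 × 191 × 4.446) = 0.00977 kg/m³.

0.00977 kg/m³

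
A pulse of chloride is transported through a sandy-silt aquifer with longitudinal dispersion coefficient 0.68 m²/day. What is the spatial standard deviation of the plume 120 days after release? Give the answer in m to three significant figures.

12.8 m

Dispersive spreading gives a Gaussian with σ² = 2Dt; advection only shifts the center.
σ = √(2 × 0.68 × 120) = 12.8 m.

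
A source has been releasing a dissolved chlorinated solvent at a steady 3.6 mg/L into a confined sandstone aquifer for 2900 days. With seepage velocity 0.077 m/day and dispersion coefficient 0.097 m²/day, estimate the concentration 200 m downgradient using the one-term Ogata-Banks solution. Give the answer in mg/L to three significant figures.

3.01 mg/L

For a continuous step input, C/C₀ ≈ ½·erfc((x−vt)/(2√(Dt))).
vt = 0.077 × 2900 = 223.3 m and 2√(Dt) = 2√(0.097 × 2900) = 33.54 m.
Argument (x−vt)/(2√(Dt)) = (200 − 223.3)/33.54 = -0.6947; ½·erfc(-0.6947) = 0.8371.
C = 3.6 × 0.8371 = 3.01 mg/L.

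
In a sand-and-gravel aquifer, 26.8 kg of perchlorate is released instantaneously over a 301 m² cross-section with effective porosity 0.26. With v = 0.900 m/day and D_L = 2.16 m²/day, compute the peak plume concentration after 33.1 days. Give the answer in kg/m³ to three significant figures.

0.0114 kg/m³

The peak of an instantaneous 1D plume sits at x = vt; there the Gaussian factor is 1 and C_max = M/(n_e·A·√(4πDt)), where n_e·A is the pore area the mass is dissolved in.
√(4πDt) = √(4π × 2.16 × 33.1) = 29.97 m, so C_max = 26.8/(0.26 × 301 × 29.97) = 0.0114 kg/m³.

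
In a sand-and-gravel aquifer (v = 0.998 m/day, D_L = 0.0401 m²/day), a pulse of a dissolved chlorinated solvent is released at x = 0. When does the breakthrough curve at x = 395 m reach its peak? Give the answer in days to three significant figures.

396 days

For the 1D instantaneous-source solution, setting ∂C/∂t = 0 at fixed x gives v²t² + 2Dt − x² = 0, so t = (√(D² + v²x²) − D)/v².
√(D² + v²x²) = √(0.0401² + 0.998² × 395²) = 394.2; v² = 0.996004.
t = (394.2 − 0.0401)/0.996004 = 396 days (vs. the pure-advection estimate x/v = 396 d).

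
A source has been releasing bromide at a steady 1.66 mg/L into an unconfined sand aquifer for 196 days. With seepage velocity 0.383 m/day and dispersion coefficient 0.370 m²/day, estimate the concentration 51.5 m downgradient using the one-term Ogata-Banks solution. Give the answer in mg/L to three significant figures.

1.62 mg/L

For a continuous step input, C/C₀ ≈ ½·erfc((x−vt)/(2√(Dt))).
vt = 0.383 × 196 = 75.068 m and 2√(Dt) = 2√(0.370 × 196) = 17.03 m.
Argument (x−vt)/(2√(Dt)) = (51.5 − 75.068)/17.03 = -1.384; ½·erfc(-1.384) = 0.9748.
C = 1.66 × 0.9748 = 1.62 mg/L.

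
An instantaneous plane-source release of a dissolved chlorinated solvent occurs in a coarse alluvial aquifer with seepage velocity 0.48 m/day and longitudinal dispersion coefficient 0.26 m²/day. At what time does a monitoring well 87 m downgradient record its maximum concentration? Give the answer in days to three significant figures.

180 days

For the 1D instantaneous-source solution, setting ∂C/∂t = 0 at fixed x gives v²t² + 2Dt − x² = 0, so t = (√(D² + v²x²) − D)/v².
√(D² + v²x²) = √(0.26² + 0.48² × 87²) = 41.76; v² = 0.2304.
t = (41.76 − 0.26)/0.2304 = 180 days (vs. the pure-advection estimate x/v = 181 d).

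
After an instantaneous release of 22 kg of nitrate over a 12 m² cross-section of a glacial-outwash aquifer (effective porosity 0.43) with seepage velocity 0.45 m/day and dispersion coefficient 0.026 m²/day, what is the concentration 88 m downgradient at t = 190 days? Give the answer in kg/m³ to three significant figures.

For an instantaneous plane source, C(x,t) = M/(n_e·A·√(4πDt)) · exp(−(x−vt)²/(4Dt)), with n_e·A the pore (flow) area.
Plume center vt = 0.45 × 190 = 85.5 m, so the well at 88 m is 2.5 m downgradient of the peak.
√(4πDt) = 7.879 m, giving peak height M/(n_e·A·√(4πDt)) = 22/(0.43 × 12 × 7.879) = 0.5411 kg/m³.
(x−vt)²/(4Dt) = (2.5)²/(4 × 0.026 × 190) = 0.3163; exp(−0.3163) = 0.7288.
C = 0.5411 × 0.7288 = 0.394 kg/m³.

0.394 kg/m³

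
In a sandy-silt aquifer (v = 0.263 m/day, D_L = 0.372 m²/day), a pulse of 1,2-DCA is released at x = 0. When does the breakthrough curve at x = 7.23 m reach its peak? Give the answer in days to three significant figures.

For the 1D instantaneous-source solution, setting ∂C/∂t = 0 at fixed x gives v²t² + 2Dt − x² = 0, so t = (√(D² + v²x²) − D)/v².
√(D² + v²x²) = √(0.372² + 0.263² × 7.23²) = 1.938; v² = 0.069169.
t = (1.938 − 0.372)/0.069169 = 22.6 days (vs. the pure-advection estimate x/v = 27.5 d).

22.6 days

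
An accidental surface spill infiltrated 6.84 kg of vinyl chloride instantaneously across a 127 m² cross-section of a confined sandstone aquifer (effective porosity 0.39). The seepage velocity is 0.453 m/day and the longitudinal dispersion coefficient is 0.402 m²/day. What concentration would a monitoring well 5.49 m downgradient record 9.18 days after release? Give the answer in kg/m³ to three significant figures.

0.0180 kg/m³

For an instantaneous plane source, C(x,t) = M/(n_e·A·√(4πDt)) · exp(−(x−vt)²/(4Dt)), with n_e·A the pore (flow) area.
Plume center vt = 0.453 × 9.18 = 4.15854 m, so the well at 5.49 m is 1.33146 m downgradient of the peak.
√(4πDt) = 6.810 m, giving peak height M/(n_e·A·√(4πDt)) = 6.84/(0.39 × 127 × 6.810) = 0.02028 kg/m³.
(x−vt)²/(4Dt) = (1.33146)²/(4 × 0.402 × 9.18) = 0.1201; exp(−0.1201) = 0.8868.
C = 0.02028 × 0.8868 = 0.0180 kg/m³.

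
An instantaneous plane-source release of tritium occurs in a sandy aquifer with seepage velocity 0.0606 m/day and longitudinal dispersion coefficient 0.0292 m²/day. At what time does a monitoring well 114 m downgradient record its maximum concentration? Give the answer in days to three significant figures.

For the 1D instantaneous-source solution, setting ∂C/∂t = 0 at fixed x gives v²t² + 2Dt − x² = 0, so t = (√(D² + v²x²) − D)/v².
√(D² + v²x²) = √(0.0292² + 0.0606² × 114²) = 6.908; v² = 0.00367236.
t = (6.908 − 0.0292)/0.00367236 = 1870 days (vs. the pure-advection estimate x/v = 1880 d).

1870 days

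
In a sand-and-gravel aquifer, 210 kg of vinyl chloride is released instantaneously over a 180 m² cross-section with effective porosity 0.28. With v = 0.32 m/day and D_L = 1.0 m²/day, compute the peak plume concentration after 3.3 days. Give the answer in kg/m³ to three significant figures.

0.647 kg/m³

The peak of an instantaneous 1D plume sits at x = vt; there the Gaussian factor is 1 and C_max = M/(n_e·A·√(4πDt)), where n_e·A is the pore area the mass is dissolved in.
√(4πDt) = √(4π × 1.0 × 3.3) = 6.440 m, so C_max = 210/(0.28 × 180 × 6.440) = 0.647 kg/m³.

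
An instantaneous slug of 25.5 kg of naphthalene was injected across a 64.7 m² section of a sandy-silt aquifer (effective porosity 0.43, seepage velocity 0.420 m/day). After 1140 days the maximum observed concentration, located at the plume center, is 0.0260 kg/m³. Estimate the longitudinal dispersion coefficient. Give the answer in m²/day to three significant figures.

0.0868 m²/day

At the plume center C_max = M/(n_e·A·√(4πDt)), so D = M²/(4πt·(n_e·A·C_max)²).
n_e·A·C_max = 0.43 × 64.7 × 0.0260 = 0.7233 kg/m.
D = 25.5²/(4π × 1140 × 0.7233²) = 0.0868 m²/day.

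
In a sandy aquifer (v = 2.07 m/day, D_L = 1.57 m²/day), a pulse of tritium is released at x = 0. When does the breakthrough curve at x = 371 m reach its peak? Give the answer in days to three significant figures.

For the 1D instantaneous-source solution, setting ∂C/∂t = 0 at fixed x gives v²t² + 2Dt − x² = 0, so t = (√(D² + v²x²) − D)/v².
√(D² + v²x²) = √(1.57² + 2.07² × 371²) = 768.0; v² = 4.2849.
t = (768.0 − 1.57)/4.2849 = 179 days (vs. the pure-advection estimate x/v = 179 d).

179 days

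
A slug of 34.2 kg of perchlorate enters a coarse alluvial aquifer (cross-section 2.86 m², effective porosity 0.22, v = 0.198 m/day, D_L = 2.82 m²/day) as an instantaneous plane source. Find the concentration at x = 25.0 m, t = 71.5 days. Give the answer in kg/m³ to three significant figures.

For an instantaneous plane source, C(x,t) = M/(n_e·A·√(4πDt)) · exp(−(x−vt)²/(4Dt)), with n_e·A the pore (flow) area.
Plume center vt = 0.198 × 71.5 = 14.157 m, so the well at 25.0 m is 10.843 m downgradient of the peak.
√(4πDt) = 50.34 m, giving peak height M/(n_e·A·√(4πDt)) = 34.2/(0.22 × 2.86 × 50.34) = 1.080 kg/m³.
(x−vt)²/(4Dt) = (10.843)²/(4 × 2.82 × 71.5) = 0.1458; exp(−0.1458) = 0.8643.
C = 1.080 × 0.8643 = 0.933 kg/m³.

0.933 kg/m³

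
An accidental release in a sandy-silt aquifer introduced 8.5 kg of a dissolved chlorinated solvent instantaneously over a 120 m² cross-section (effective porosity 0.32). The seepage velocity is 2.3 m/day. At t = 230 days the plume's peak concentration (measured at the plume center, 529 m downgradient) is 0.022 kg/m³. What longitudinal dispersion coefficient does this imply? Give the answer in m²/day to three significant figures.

At the plume center C_max = M/(n_e·A·√(4πDt)), so D = M²/(4πt·(n_e·A·C_max)²).
n_e·A·C_max = 0.32 × 120 × 0.022 = 0.8448 kg/m.
D = 8.5²/(4π × 230 × 0.8448²) = 0.0350 m²/day.

0.0350 m²/day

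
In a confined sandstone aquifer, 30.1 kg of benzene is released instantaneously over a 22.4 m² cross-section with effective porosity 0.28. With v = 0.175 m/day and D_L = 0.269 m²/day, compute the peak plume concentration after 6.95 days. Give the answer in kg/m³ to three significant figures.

0.990 kg/m³

The peak of an instantaneous 1D plume sits at x = vt; there the Gaussian factor is 1 and C_max = M/(n_e·A·√(4πDt)), where n_e·A is the pore area the mass is dissolved in.
√(4πDt) = √(4π × 0.269 × 6.95) = 4.847 m, so C_max = 30.1/(0.28 × 22.4 × 4.847) = 0.990 kg/m³.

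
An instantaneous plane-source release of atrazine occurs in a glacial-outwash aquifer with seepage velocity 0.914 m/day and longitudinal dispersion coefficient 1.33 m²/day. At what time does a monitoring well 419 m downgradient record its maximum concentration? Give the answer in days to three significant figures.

457 days

For the 1D instantaneous-source solution, setting ∂C/∂t = 0 at fixed x gives v²t² + 2Dt − x² = 0, so t = (√(D² + v²x²) − D)/v².
√(D² + v²x²) = √(1.33² + 0.914² × 419²) = 383.0; v² = 0.835396.
t = (383.0 − 1.33)/0.835396 = 457 days (vs. the pure-advection estimate x/v = 458 d).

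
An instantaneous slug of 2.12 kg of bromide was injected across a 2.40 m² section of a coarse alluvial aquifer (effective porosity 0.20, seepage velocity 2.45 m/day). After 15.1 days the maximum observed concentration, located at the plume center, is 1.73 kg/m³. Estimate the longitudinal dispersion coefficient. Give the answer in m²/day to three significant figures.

0.0343 m²/day

At the plume center C_max = M/(n_e·A·√(4πDt)), so D = M²/(4πt·(n_e·A·C_max)²).
n_e·A·C_max = 0.20 × 2.40 × 1.73 = 0.8304 kg/m.
D = 2.12²/(4π × 15.1 × 0.8304²) = 0.0343 m²/day.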